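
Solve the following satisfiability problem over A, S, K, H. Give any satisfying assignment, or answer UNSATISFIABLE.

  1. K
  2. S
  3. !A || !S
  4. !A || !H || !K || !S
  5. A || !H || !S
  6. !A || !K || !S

A: False, S: True, K: True, H: False

Unit clause (K) forces K = True.
Unit clause (S) forces S = True.
In (!A || !S) only !A is left, so A = False.
In (A || !H || !S) only !H is left, so H = False.
Check each clause:
  (K): K holds.
  (S): S holds.
  (!A || !S): !A holds.
  (!A || !H || !K || !S): !A holds.
  (A || !H || !S): !H holds.
  (!A || !K || !S): !A holds.
All clauses satisfied.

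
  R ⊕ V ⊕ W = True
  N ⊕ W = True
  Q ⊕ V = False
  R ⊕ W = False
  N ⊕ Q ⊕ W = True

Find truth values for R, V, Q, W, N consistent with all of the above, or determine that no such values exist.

No satisfying assignment exists.

Adding constraints 1, 2, 3, 4, 5 mod 2: every variable appears an even number of times on the left, so the left side is 0.
But the right sides sum to 1 (mod 2). 0 ≠ 1 — the system is inconsistent.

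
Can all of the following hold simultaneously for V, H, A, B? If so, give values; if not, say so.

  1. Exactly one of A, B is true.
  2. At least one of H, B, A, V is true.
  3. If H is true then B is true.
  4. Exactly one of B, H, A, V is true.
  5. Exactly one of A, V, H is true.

V = False; H = False; A = True; B = False

  (1) {A, B}: 1 true — exactly one ✓
  (2) {H, B, A, V}: 1 true — at least one ✓
  (3) H=F ⇒ B: vacuous ✓
  (4) {B, H, A, V}: 1 true — exactly one ✓
  (5) {A, V, H}: 1 true — exactly one ✓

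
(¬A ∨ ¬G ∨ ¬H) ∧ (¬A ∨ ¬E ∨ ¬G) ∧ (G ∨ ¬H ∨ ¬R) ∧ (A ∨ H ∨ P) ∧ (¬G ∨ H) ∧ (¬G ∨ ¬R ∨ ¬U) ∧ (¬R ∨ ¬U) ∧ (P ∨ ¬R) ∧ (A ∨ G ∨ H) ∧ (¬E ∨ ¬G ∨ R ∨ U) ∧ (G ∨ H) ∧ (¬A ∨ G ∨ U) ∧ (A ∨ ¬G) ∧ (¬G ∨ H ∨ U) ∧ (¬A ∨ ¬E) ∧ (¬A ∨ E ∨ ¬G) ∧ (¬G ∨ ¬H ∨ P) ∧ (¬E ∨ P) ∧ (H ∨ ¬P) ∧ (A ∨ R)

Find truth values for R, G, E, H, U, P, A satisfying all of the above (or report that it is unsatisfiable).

R = False, G = False, E = False, H = True, U = True, P = True, A = True

Set R = False.
  then (A ∨ R) forces A = True.
  then (¬A ∨ ¬E) forces E = False.
  then (¬A ∨ E ∨ ¬G) forces G = False.
  then (G ∨ H) forces H = True.
  then (¬A ∨ G ∨ U) forces U = True.
Set P = True.
All clauses satisfied.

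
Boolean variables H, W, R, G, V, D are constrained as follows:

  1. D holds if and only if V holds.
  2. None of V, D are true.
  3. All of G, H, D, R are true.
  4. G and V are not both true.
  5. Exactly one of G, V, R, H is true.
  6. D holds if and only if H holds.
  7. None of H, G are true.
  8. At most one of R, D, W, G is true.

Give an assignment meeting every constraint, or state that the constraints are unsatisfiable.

No satisfying assignment exists.

Case H = True:
  Constraint (7) is violated (H=T) — contradiction.
Case H = False:
  Constraint (3) is violated (H=F) — contradiction.
Both cases fail — unsatisfiable.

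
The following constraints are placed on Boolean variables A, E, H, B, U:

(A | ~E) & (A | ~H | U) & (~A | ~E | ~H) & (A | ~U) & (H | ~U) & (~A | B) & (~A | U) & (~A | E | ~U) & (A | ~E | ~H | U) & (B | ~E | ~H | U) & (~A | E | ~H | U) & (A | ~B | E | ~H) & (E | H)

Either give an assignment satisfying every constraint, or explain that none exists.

UNSATISFIABLE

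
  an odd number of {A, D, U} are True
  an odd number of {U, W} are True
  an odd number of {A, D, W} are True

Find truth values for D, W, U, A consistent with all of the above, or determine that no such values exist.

Adding constraints 1, 2, 3 mod 2: every variable appears an even number of times on the left, so the left side is 0.
But the right sides sum to 1 (mod 2). 0 ≠ 1 — the system is inconsistent.

No satisfying assignment exists.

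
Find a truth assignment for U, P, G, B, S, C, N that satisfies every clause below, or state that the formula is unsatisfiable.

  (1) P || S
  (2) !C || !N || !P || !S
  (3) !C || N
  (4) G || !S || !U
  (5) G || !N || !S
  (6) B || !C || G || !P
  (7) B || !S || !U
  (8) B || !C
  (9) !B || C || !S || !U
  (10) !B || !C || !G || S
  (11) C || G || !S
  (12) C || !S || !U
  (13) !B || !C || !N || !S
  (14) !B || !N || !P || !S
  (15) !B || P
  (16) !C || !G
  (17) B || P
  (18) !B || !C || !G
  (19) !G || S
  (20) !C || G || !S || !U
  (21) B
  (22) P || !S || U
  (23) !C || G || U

U: False, P: True, G: False, B: True, S: False, C: False, N: False

Unit clause (B) forces B = True.
In (!B || P) only P is left, so P = True.
Set U = False.
Set G = False.
  then (!C || G || U) forces C = False.
  then (C || G || !S) forces S = False.
Set N = False.
All clauses satisfied.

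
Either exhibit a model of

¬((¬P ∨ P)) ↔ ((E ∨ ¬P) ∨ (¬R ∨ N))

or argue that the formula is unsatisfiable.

N: False, E: False, P: True, R: True

  ¬((¬P ∨ P)) ↔ ((E ∨ ¬P) ∨ (¬R ∨ N)) = True
    ¬((¬P ∨ P)) = False
      ¬P ∨ P = True
        ¬P = False
    (E ∨ ¬P) ∨ (¬R ∨ N) = False
      E ∨ ¬P = False
        ¬P = False
      ¬R ∨ N = False
        ¬R = False
The formula evaluates to True.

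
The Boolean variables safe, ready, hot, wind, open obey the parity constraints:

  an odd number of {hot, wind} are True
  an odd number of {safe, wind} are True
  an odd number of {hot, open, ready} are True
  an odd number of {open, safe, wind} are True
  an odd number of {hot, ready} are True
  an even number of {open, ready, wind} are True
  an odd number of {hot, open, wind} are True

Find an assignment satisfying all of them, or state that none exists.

safe=T; ready=F; hot=T; wind=F; open=F

{hot, wind}: 1 true → odd ✓
{safe, wind}: 1 true → odd ✓
{hot, open, ready}: 1 true → odd ✓
{open, safe, wind}: 1 true → odd ✓
{hot, ready}: 1 true → odd ✓
{open, ready, wind}: 0 true → even ✓
{hot, open, wind}: 1 true → odd ✓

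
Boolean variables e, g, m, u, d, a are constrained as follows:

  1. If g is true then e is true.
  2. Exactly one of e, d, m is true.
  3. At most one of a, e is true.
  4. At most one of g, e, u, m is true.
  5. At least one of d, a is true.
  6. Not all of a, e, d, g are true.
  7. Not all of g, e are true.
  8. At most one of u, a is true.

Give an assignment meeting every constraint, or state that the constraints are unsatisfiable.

e=F, g=F, m=F, u=F, d=T, a=T

  (1) g=F ⇒ e: vacuous ✓
  (2) {e, d, m}: 1 true — exactly one ✓
  (3) {a, e}: 1 true — at most one ✓
  (4) {g, e, u, m}: 0 true — at most one ✓
  (5) {d, a}: 2 true — at least one ✓
  (6) {a, e, d, g}: 2/4 true — not all ✓
  (7) {g, e}: 0/2 true — not all ✓
  (8) {u, a}: 1 true — at most one ✓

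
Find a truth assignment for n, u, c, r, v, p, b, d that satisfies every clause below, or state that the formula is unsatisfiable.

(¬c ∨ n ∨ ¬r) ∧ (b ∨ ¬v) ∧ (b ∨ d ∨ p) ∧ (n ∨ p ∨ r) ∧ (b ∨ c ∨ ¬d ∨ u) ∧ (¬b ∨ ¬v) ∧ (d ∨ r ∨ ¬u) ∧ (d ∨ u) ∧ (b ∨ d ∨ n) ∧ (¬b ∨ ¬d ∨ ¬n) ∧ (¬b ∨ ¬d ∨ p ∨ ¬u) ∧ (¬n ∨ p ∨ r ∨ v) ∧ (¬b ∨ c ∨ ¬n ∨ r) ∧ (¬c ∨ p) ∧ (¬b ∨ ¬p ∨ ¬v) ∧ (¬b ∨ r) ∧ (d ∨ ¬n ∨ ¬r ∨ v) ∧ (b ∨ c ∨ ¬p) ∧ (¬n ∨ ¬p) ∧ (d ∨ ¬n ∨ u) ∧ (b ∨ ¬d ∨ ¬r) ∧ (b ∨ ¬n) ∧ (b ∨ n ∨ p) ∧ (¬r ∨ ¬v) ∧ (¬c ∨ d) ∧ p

Unit clause (p) forces p = True.
In (¬n ∨ ¬p) only ¬n is left, so n = False.
Set u = True.
Set c = False.
  then (b ∨ c ∨ ¬p) forces b = True.
  then (¬b ∨ ¬v) forces v = False.
  then (¬b ∨ r) forces r = True.
Set d = False.
All clauses satisfied.

n=F; u=T; c=F; r=T; v=F; p=T; b=T; d=F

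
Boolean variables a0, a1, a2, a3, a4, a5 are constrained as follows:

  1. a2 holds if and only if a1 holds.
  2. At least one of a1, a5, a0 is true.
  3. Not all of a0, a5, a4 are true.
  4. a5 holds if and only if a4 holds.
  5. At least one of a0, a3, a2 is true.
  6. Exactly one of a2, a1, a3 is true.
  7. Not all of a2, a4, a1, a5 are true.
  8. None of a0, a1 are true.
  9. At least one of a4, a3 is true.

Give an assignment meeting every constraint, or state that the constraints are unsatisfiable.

a0 = False, a1 = False, a2 = False, a3 = True, a4 = True, a5 = True

  (1) a2=F, a1=F — same ✓
  (2) {a1, a5, a0}: 1 true — at least one ✓
  (3) {a0, a5, a4}: 2/3 true — not all ✓
  (4) a5=T, a4=T — same ✓
  (5) {a0, a3, a2}: 1 true — at least one ✓
  (6) {a2, a1, a3}: 1 true — exactly one ✓
  (7) {a2, a4, a1, a5}: 2/4 true — not all ✓
  (8) {a0, a1}: 0 true — none ✓
  (9) {a4, a3}: 2 true — at least one ✓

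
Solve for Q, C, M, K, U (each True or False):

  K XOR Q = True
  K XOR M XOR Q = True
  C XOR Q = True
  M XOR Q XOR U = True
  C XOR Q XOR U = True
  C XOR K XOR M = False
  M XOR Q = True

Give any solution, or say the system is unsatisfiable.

Q = True, C = False, M = False, K = False, U = False

K XOR Q = F XOR T = True ✓
K XOR M XOR Q = F XOR F XOR T = True ✓
C XOR Q = F XOR T = True ✓
M XOR Q XOR U = F XOR T XOR F = True ✓
C XOR Q XOR U = F XOR T XOR F = True ✓
C XOR K XOR M = F XOR F XOR F = False ✓
M XOR Q = F XOR T = True ✓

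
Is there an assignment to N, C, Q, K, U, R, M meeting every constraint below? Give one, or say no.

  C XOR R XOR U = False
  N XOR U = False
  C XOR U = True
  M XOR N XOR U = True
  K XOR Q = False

N = True, C = False, Q = True, K = True, U = True, R = True, M = True

C XOR R XOR U = F XOR T XOR T = False ✓
N XOR U = T XOR T = False ✓
C XOR U = F XOR T = True ✓
M XOR N XOR U = T XOR T XOR T = True ✓
K XOR Q = T XOR T = False ✓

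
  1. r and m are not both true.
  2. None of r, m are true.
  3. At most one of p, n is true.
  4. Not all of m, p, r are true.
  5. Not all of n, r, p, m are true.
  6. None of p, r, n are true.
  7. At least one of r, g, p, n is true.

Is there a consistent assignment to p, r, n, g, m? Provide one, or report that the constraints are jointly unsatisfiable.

p: False, r: False, n: False, g: True, m: False

  (1) r=F, m=F — not both ✓
  (2) {r, m}: 0 true — none ✓
  (3) {p, n}: 0 true — at most one ✓
  (4) {m, p, r}: 0/3 true — not all ✓
  (5) {n, r, p, m}: 0/4 true — not all ✓
  (6) {p, r, n}: 0 true — none ✓
  (7) {r, g, p, n}: 1 true — at least one ✓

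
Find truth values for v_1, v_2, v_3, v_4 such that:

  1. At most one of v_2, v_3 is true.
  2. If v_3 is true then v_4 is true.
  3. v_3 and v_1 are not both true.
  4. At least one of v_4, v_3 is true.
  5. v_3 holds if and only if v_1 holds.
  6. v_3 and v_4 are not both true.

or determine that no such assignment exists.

v_1=F; v_2=F; v_3=F; v_4=T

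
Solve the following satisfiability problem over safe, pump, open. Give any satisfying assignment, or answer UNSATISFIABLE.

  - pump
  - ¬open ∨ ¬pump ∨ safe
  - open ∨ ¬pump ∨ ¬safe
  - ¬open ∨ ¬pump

safe = False; pump = True; open = False

Unit clause (pump) forces pump = True.
In (¬open ∨ ¬pump) only ¬open is left, so open = False.
In (open ∨ ¬pump ∨ ¬safe) only ¬safe is left, so safe = False.
All clauses satisfied.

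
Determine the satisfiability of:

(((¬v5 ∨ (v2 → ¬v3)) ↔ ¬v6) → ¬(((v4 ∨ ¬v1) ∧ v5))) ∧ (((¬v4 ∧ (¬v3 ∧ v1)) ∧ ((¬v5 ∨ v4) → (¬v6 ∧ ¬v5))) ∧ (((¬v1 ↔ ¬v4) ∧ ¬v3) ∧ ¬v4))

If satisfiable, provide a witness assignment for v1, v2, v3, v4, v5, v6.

The formula is unsatisfiable.

Case v3 = True: the conjunct ¬v3 is False.
Case v3 = False: the formula simplifies to (¬v6 → ¬(((v4 ∨ ¬v1) ∧ v5))) ∧ (((¬v4 ∧ v1) ∧ ((¬v5 ∨ v4) → (¬v6 ∧ ¬v5))) ∧ ((¬v1 ↔ ¬v4) ∧ ¬v4)).
  v4 = True: the conjunct ¬v4 is False.
  v4 = False: simplifies to (¬v6 → ¬((¬v1 ∧ v5))) ∧ ((v1 ∧ (¬v5 → (¬v6 ∧ ¬v5))) ∧ ¬v1).
    v1 = True: the conjunct ¬v1 is False.
    v1 = False: the conjunct v1 is False.
Both cases fail — unsatisfiable.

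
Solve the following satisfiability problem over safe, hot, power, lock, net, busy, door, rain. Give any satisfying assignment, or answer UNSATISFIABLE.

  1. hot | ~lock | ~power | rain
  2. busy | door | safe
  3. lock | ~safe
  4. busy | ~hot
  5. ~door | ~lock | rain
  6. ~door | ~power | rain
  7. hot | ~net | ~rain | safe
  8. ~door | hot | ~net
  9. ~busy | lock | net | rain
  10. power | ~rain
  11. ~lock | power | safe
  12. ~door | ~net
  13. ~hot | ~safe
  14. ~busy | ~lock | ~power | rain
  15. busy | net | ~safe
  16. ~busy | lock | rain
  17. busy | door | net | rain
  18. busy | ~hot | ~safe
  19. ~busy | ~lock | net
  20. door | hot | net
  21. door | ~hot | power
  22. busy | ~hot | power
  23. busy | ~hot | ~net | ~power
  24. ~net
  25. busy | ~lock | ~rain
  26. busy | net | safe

safe = False, hot = False, power = True, lock = False, net = False, busy = True, door = True, rain = True

Unit clause (~net) forces net = False.
Try safe = True:
  (lock | ~safe) forces lock = True.
  (~hot | ~safe) forces hot = False.
  (busy | net | ~safe) forces busy = True.
  clause (~busy | ~lock | net) is falsified — backtrack.
So safe = False.
  then (busy | net | safe) forces busy = True.
  then (~busy | ~lock | net) forces lock = False.
  then (~busy | lock | net | rain) forces rain = True.
  then (power | ~rain) forces power = True.
Set hot = False.
  then (door | hot | net) forces door = True.
All clauses satisfied.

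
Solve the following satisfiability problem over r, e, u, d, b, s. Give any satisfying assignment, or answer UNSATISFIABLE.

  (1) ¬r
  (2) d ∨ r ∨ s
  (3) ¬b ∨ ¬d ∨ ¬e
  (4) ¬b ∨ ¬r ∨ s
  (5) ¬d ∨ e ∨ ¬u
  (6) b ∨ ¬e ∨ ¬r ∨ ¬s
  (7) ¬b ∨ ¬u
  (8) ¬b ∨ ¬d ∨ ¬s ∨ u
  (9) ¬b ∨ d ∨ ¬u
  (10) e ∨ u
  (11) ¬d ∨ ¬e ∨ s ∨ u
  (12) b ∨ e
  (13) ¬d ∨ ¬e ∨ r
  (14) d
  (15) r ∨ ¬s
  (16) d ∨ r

Case r = True:
  Clause (¬r) is falsified — contradiction.
Case r = False:
  (d) forces d = True.
  (¬d ∨ ¬e ∨ r) forces e = False.
  (¬d ∨ e ∨ ¬u) forces u = False.
  Clause (e ∨ u) is falsified — contradiction.
Both cases fail, so the formula is unsatisfiable.

The formula is unsatisfiable.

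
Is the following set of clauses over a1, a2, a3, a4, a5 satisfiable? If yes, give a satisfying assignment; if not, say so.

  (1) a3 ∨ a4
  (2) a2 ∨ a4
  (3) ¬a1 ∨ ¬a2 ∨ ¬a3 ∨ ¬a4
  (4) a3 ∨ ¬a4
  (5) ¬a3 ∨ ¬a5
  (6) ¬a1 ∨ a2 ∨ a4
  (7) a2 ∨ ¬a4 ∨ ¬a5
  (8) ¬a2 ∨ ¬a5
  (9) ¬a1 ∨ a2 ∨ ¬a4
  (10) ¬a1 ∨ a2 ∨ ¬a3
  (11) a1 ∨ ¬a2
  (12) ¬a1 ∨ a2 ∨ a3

a1 = True, a2 = True, a3 = True, a4 = False, a5 = False

Set a1 = True.
Try a2 = False:
  (a2 ∨ a4) forces a4 = True.
  clause (¬a1 ∨ a2 ∨ ¬a4) is falsified — backtrack.
So a2 = True.
  then (¬a2 ∨ ¬a5) forces a5 = False.
Set a3 = True.
  then (¬a1 ∨ ¬a2 ∨ ¬a3 ∨ ¬a4) forces a4 = False.
All clauses satisfied.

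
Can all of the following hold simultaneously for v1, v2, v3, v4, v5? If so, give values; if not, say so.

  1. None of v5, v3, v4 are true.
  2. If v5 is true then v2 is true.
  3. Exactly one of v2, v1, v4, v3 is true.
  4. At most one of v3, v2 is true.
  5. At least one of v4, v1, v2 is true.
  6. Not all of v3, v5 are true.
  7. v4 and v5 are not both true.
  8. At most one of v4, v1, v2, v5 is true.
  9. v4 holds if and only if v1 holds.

v1 = False; v2 = True; v3 = False; v4 = False; v5 = False

  (1) {v5, v3, v4}: 0 true — none ✓
  (2) v5=F ⇒ v2: vacuous ✓
  (3) {v2, v1, v4, v3}: 1 true — exactly one ✓
  (4) {v3, v2}: 1 true — at most one ✓
  (5) {v4, v1, v2}: 1 true — at least one ✓
  (6) {v3, v5}: 0/2 true — not all ✓
  (7) v4=F, v5=F — not both ✓
  (8) {v4, v1, v2, v5}: 1 true — at most one ✓
  (9) v4=F, v1=F — same ✓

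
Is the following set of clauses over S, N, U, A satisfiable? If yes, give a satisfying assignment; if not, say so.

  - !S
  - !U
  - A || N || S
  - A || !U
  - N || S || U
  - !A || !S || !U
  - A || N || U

S: False, N: True, U: False, A: False

Unit clause (!S) forces S = False.
Unit clause (!U) forces U = False.
In (N || S || U) only N is left, so N = True.
Set A = False.
Check each clause:
  (!S): !S holds.
  (!U): !U holds.
  (A || N || S): N holds.
  (A || !U): !U holds.
  (N || S || U): N holds.
  (!A || !S || !U): !A holds.
  (A || N || U): N holds.
All clauses satisfied.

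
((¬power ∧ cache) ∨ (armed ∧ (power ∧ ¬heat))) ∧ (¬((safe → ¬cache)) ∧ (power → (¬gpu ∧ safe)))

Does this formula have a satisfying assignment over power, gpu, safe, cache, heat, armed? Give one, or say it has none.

power: False, gpu: True, safe: True, cache: True, heat: False, armed: False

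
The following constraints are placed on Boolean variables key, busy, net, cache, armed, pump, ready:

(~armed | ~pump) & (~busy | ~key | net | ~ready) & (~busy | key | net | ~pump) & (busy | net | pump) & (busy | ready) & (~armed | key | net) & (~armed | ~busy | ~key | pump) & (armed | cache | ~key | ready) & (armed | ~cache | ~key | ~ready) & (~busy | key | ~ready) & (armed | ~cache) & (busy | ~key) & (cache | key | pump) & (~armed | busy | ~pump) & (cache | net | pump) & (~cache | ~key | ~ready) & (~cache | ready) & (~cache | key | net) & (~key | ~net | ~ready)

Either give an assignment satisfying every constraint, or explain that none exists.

key=F; busy=T; net=T; cache=F; armed=F; pump=T; ready=F

Set key = False.
Set busy = True.
  then (~busy | key | ~ready) forces ready = False.
  then (~cache | ready) forces cache = False.
  then (cache | key | pump) forces pump = True.
  then (~armed | ~pump) forces armed = False.
  then (~busy | key | net | ~pump) forces net = True.
All clauses satisfied.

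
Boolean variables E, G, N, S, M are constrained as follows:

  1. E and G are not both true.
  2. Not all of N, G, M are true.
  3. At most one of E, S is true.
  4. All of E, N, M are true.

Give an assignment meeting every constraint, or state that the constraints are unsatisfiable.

E=T, G=F, N=T, S=F, M=T

  (1) E=T, G=F — not both ✓
  (2) {N, G, M}: 2/3 true — not all ✓
  (3) {E, S}: 1 true — at most one ✓
  (4) {E, N, M}: all 3 true ✓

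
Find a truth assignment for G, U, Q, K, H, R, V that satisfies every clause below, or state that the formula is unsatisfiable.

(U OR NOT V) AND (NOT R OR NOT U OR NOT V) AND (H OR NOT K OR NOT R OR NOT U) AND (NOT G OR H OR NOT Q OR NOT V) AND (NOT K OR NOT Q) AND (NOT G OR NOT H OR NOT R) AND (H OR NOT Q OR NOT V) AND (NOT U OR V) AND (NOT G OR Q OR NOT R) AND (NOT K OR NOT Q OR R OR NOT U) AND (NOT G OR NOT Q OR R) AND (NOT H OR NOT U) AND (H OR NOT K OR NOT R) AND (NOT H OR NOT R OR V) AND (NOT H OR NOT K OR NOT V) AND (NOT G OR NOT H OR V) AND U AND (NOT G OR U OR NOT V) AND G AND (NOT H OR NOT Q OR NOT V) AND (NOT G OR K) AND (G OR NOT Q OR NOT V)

G = True, U = True, Q = False, K = True, H = False, R = False, V = True

Unit clause (U) forces U = True.
Unit clause (G) forces G = True.
In (NOT G OR K) only K is left, so K = True.
In (NOT K OR NOT Q) only NOT Q is left, so Q = False.
In (NOT U OR V) only V is left, so V = True.
In (NOT G OR Q OR NOT R) only NOT R is left, so R = False.
In (NOT H OR NOT U) only NOT H is left, so H = False.
All clauses satisfied.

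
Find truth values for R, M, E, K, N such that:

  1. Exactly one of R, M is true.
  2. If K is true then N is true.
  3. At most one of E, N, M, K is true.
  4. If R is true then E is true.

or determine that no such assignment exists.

R = False; M = True; E = False; K = False; N = False

  (1) {R, M}: 1 true — exactly one ✓
  (2) K=F ⇒ N: vacuous ✓
  (3) {E, N, M, K}: 1 true — at most one ✓
  (4) R=F ⇒ E: vacuous ✓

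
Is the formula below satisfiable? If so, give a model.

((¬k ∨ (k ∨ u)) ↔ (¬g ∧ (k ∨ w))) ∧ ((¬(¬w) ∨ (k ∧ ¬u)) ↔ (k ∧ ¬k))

u = True; w = False; k = True; g = False

  (¬k ∨ (k ∨ u)) ↔ (¬g ∧ (k ∨ w)) = True
    ¬k ∨ (k ∨ u) = True
      ¬k = False
      k ∨ u = True
    ¬g ∧ (k ∨ w) = True
      ¬g = True
      k ∨ w = True
  (¬(¬w) ∨ (k ∧ ¬u)) ↔ (k ∧ ¬k) = True
    ¬(¬w) ∨ (k ∧ ¬u) = False
      ¬(¬w) = False
        ¬w = True
      k ∧ ¬u = False
        ¬u = False
    k ∧ ¬k = False
      ¬k = False
Both conjuncts True, so the formula holds.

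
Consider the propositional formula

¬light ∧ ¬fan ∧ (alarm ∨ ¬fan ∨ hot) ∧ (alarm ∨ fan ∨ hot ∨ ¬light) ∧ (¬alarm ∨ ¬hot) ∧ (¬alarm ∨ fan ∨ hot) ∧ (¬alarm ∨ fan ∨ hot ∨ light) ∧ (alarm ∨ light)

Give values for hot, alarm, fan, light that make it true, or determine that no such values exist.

Case fan = True:
  Clause (¬fan) is falsified — contradiction.
Case fan = False:
  (¬light) forces light = False.
  (alarm ∨ light) forces alarm = True.
  (¬alarm ∨ ¬hot) forces hot = False.
  Clause (¬alarm ∨ fan ∨ hot) is falsified — contradiction.
Both cases fail, so the formula is unsatisfiable.

UNSATISFIABLE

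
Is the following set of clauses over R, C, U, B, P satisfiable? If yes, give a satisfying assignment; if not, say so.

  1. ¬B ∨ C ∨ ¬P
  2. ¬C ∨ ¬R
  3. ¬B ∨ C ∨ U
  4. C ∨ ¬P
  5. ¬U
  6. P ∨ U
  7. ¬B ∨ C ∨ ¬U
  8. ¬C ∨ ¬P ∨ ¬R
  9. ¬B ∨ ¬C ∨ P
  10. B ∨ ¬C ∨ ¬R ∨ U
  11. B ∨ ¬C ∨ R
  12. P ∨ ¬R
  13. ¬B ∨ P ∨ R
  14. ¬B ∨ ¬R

R = False; C = True; U = False; B = True; P = True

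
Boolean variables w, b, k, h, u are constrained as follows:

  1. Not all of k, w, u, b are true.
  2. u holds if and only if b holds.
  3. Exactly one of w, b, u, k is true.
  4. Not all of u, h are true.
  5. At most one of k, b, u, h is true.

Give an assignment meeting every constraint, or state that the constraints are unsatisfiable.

w = True, b = False, k = False, h = False, u = False

  (1) {k, w, u, b}: 1/4 true — not all ✓
  (2) u=F, b=F — same ✓
  (3) {w, b, u, k}: 1 true — exactly one ✓
  (4) {u, h}: 0/2 true — not all ✓
  (5) {k, b, u, h}: 0 true — at most one ✓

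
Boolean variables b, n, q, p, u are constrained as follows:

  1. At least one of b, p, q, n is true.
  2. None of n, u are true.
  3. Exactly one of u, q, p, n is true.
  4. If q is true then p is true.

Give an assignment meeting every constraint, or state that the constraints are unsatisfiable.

b=F, n=F, q=F, p=T, u=F

  (1) {b, p, q, n}: 1 true — at least one ✓
  (2) {n, u}: 0 true — none ✓
  (3) {u, q, p, n}: 1 true — exactly one ✓
  (4) q=F ⇒ p: vacuous ✓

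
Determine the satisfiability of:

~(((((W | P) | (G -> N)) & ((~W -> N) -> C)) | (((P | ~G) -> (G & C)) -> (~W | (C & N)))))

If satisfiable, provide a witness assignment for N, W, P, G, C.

N: True; W: True; P: False; G: True; C: False

  ~(((((W | P) | (G -> N)) & ((~W -> N) -> C)) | (((P | ~G) -> (G & C)) -> (~W | (C & N))))) = True
    (((W | P) | (G -> N)) & ((~W -> N) -> C)) | (((P | ~G) -> (G & C)) -> (~W | (C & N))) = False
      ((W | P) | (G -> N)) & ((~W -> N) -> C) = False
        (W | P) | (G -> N) = True
          W | P = True
          G -> N = True
        (~W -> N) -> C = False
          ~W -> N = True
            ~W = False
      ((P | ~G) -> (G & C)) -> (~W | (C & N)) = False
        (P | ~G) -> (G & C) = True
          P | ~G = False
            ~G = False
          G & C = False
        ~W | (C & N) = False
          ~W = False
          C & N = False
The formula evaluates to True.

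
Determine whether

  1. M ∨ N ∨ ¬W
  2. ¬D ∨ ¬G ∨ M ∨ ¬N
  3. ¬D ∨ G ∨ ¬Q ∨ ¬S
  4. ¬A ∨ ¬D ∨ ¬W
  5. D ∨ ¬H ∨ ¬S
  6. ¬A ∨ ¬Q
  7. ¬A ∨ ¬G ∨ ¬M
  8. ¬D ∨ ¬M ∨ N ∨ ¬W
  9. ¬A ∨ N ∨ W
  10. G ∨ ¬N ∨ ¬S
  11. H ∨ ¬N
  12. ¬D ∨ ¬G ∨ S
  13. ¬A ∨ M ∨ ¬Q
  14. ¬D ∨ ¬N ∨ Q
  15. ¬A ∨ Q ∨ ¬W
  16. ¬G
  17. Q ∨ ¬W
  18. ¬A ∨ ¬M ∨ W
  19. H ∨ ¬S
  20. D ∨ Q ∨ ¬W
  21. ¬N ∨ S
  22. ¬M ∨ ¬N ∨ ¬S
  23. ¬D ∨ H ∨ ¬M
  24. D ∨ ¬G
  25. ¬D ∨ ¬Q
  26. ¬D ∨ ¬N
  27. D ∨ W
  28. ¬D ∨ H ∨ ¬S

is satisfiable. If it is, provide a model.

Unit clause (¬G) forces G = False.
Set M = True.
Set Q = False.
  then (Q ∨ ¬W) forces W = False.
  then (¬A ∨ ¬M ∨ W) forces A = False.
  then (D ∨ W) forces D = True.
  then (¬D ∨ ¬N ∨ Q) forces N = False.
  then (¬D ∨ H ∨ ¬M) forces H = True.
Set S = True.
All clauses satisfied.

M = True; Q = False; W = False; H = True; D = True; A = False; S = True; G = False; N = False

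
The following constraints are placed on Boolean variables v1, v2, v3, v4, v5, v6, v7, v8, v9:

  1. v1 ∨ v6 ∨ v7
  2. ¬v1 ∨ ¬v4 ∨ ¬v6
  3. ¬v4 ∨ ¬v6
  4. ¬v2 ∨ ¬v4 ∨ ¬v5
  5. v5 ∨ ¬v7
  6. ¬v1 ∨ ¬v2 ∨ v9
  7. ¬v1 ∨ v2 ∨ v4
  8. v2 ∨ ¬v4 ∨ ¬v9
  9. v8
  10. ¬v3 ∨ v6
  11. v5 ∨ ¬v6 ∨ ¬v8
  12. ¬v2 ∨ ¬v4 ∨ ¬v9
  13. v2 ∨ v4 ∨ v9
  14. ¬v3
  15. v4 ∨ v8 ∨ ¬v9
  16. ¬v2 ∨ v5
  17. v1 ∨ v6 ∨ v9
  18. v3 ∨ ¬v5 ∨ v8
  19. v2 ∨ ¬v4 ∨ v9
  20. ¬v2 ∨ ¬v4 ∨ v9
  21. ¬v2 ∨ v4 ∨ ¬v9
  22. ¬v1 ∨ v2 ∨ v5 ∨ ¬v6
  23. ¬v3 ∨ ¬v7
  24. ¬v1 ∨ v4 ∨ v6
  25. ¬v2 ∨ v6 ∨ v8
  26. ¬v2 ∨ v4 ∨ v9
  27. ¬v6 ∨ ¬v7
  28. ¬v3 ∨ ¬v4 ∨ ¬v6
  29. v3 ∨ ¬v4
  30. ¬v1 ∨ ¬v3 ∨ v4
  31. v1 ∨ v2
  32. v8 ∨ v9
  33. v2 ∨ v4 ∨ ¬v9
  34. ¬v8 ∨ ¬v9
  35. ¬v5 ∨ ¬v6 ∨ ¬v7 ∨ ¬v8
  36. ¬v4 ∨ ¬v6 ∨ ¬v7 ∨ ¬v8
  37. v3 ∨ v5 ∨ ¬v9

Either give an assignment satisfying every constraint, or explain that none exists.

Unsatisfiable — no assignment works.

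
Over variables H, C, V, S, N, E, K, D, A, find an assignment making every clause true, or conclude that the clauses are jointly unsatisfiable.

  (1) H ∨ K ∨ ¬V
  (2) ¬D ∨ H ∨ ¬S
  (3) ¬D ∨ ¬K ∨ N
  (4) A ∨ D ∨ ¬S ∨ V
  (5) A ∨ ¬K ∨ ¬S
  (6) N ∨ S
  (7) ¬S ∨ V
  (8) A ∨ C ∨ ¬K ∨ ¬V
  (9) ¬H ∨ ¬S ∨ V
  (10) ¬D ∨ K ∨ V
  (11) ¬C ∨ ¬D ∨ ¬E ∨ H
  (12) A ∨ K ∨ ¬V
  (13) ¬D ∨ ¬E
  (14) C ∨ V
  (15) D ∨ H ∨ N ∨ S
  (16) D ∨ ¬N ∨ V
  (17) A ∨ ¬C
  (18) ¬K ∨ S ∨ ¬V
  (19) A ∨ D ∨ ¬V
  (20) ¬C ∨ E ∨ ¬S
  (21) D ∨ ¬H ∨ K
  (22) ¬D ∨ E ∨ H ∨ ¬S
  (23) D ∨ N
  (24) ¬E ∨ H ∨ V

Set H = False.
Set C = True.
  then (A ∨ ¬C) forces A = True.
Set V = False.
  then (¬S ∨ V) forces S = False.
  then (¬E ∨ H ∨ V) forces E = False.
  then (N ∨ S) forces N = True.
  then (D ∨ ¬N ∨ V) forces D = True.
  then (¬D ∨ K ∨ V) forces K = True.
All clauses satisfied.

H: False, C: True, V: False, S: False, N: True, E: False, K: True, D: True, A: True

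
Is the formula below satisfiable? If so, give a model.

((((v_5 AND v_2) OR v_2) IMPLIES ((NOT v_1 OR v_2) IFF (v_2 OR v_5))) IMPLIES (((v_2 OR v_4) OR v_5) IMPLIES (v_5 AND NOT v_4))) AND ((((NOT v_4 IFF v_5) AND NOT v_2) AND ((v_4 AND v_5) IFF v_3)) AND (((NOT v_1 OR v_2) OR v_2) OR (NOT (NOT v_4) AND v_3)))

v_1 = False; v_2 = False; v_3 = False; v_4 = False; v_5 = True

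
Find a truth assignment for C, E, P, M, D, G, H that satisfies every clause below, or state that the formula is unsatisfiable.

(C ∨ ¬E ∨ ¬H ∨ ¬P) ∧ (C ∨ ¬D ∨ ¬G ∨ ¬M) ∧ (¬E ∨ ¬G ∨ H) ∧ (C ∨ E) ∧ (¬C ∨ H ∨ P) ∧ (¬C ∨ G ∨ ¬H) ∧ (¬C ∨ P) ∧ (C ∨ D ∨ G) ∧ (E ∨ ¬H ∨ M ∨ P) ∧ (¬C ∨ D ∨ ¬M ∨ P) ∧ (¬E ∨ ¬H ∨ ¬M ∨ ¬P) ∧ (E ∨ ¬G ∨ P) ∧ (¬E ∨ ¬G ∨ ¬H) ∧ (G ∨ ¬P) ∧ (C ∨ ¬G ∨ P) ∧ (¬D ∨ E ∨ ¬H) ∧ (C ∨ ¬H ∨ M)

Set C = True.
  then (¬C ∨ P) forces P = True.
  then (G ∨ ¬P) forces G = True.
Try E = True:
  (¬E ∨ ¬G ∨ H) forces H = True.
  clause (¬E ∨ ¬G ∨ ¬H) is falsified — backtrack.
So E = False.
Set M = True.
Set D = False.
Set H = True.
All clauses satisfied.

C = True, E = False, P = True, M = True, D = False, G = True, H = True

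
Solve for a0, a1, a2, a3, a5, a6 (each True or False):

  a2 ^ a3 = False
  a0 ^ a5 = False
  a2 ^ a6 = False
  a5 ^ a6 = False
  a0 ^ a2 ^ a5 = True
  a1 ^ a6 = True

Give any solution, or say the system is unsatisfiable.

a0: True, a1: False, a2: True, a3: True, a5: True, a6: True

a2 ^ a3 = T ^ T = False ✓
a0 ^ a5 = T ^ T = False ✓
a2 ^ a6 = T ^ T = False ✓
a5 ^ a6 = T ^ T = False ✓
a0 ^ a2 ^ a5 = T ^ T ^ T = True ✓
a1 ^ a6 = F ^ T = True ✓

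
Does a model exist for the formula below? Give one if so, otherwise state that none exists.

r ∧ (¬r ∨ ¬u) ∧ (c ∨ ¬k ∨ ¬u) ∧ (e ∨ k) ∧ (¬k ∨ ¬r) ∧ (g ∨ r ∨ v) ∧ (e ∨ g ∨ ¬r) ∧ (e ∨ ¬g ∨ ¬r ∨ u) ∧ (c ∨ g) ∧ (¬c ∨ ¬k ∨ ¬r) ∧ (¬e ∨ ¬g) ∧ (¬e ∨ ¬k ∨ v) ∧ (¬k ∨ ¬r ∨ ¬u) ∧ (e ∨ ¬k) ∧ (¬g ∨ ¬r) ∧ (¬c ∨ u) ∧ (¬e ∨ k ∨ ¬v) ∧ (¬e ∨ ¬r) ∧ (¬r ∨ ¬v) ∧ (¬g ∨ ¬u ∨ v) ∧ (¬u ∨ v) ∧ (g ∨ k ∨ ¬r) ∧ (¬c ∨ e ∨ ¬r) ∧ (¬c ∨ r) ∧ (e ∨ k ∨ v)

Unsatisfiable

Case r = True:
  (¬r ∨ ¬u) forces u = False.
  (¬k ∨ ¬r) forces k = False.
  (e ∨ k) forces e = True.
  Clause (¬e ∨ ¬r) is falsified — contradiction.
Case r = False:
  Clause (r) is falsified — contradiction.
Both cases fail, so the formula is unsatisfiable.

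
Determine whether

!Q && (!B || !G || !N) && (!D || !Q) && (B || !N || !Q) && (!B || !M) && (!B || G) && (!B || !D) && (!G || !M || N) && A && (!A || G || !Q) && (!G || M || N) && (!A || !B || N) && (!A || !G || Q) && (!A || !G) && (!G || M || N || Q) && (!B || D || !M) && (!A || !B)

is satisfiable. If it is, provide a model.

M=T; Q=F; D=F; B=F; A=T; G=F; N=F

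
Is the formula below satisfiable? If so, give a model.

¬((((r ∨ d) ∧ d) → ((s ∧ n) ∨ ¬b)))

n=T, s=F, b=T, r=T, d=T

  ¬((((r ∨ d) ∧ d) → ((s ∧ n) ∨ ¬b))) = True
    ((r ∨ d) ∧ d) → ((s ∧ n) ∨ ¬b) = False
      (r ∨ d) ∧ d = True
        r ∨ d = True
      (s ∧ n) ∨ ¬b = False
        s ∧ n = False
        ¬b = False
The formula evaluates to True.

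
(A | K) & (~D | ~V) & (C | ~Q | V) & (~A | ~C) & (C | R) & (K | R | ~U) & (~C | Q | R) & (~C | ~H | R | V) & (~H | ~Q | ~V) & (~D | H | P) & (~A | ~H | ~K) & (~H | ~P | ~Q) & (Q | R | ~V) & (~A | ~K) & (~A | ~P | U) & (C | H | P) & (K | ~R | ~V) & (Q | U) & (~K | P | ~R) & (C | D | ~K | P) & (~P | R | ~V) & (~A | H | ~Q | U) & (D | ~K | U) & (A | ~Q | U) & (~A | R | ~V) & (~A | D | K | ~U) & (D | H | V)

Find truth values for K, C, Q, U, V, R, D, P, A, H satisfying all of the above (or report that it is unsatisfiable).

K=T; C=T; Q=F; U=T; V=T; R=T; D=F; P=T; A=F; H=F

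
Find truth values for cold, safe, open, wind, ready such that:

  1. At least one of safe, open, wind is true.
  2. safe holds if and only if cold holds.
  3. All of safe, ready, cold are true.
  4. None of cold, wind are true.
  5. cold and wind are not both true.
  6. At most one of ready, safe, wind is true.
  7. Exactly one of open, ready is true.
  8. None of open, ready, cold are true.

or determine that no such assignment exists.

No satisfying assignment exists.

Case cold = True:
  Constraint (4) is violated (cold=T) — contradiction.
Case cold = False:
  Constraint (3) is violated (cold=F) — contradiction.
Both cases fail — unsatisfiable.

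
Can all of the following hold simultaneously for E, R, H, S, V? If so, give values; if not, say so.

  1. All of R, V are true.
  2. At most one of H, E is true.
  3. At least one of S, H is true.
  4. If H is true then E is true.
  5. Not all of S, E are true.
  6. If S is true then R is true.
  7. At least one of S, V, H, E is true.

E: False, R: True, H: False, S: True, V: True

  (1) {R, V}: all 2 true ✓
  (2) {H, E}: 0 true — at most one ✓
  (3) {S, H}: 1 true — at least one ✓
  (4) H=F ⇒ E: vacuous ✓
  (5) {S, E}: 1/2 true — not all ✓
  (6) S=T ⇒ R: T ✓
  (7) {S, V, H, E}: 2 true — at least one ✓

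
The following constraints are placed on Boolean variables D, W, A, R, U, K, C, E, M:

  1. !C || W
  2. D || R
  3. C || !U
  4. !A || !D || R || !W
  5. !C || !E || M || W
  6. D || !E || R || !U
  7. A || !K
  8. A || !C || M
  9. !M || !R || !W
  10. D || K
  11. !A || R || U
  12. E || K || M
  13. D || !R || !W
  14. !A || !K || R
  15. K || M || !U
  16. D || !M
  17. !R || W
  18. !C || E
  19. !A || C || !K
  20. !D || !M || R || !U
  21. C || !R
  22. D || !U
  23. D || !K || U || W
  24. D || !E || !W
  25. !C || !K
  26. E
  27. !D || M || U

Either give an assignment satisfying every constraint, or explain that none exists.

D = True; W = False; A = False; R = False; U = False; K = False; C = False; E = True; M = True

Unit clause (E) forces E = True.
Try D = False:
  (D || R) forces R = True.
  (D || K) forces K = True.
  (A || !K) forces A = True.
  (D || !R || !W) forces W = False.
  clause (!R || W) is falsified — backtrack.
So D = True.
Set W = False.
  then (!C || W) forces C = False.
  then (C || !U) forces U = False.
  then (!R || W) forces R = False.
  then (!D || M || U) forces M = True.
  then (!A || R || U) forces A = False.
  then (A || !K) forces K = False.
All clauses satisfied.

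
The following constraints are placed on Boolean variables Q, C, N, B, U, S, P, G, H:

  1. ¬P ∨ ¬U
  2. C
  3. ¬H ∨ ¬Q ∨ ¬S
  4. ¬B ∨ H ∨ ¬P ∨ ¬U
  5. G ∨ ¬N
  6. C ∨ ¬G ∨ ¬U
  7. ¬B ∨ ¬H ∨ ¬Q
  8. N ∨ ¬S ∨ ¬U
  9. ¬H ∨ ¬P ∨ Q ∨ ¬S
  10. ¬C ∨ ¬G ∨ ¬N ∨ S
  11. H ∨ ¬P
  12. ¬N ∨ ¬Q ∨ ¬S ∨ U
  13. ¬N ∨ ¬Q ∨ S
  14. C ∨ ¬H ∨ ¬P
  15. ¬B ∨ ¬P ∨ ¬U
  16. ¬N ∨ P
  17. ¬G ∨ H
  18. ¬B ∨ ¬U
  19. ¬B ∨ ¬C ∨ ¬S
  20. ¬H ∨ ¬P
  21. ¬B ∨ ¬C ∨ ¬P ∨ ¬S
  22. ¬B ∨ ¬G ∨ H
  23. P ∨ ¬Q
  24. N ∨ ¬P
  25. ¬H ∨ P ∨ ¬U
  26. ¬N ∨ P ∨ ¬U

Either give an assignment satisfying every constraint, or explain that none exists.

Unit clause (C) forces C = True.
Try Q = True:
  (P ∨ ¬Q) forces P = True.
  (¬P ∨ ¬U) forces U = False.
  (H ∨ ¬P) forces H = True.
  clause (¬H ∨ ¬P) is falsified — backtrack.
So Q = False.
Set N = False.
  then (N ∨ ¬P) forces P = False.
Set B = False.
Set U = False.
Set S = False.
Set G = False.
Set H = True.
All clauses satisfied.

Q = False; C = True; N = False; B = False; U = False; S = False; P = False; G = False; H = True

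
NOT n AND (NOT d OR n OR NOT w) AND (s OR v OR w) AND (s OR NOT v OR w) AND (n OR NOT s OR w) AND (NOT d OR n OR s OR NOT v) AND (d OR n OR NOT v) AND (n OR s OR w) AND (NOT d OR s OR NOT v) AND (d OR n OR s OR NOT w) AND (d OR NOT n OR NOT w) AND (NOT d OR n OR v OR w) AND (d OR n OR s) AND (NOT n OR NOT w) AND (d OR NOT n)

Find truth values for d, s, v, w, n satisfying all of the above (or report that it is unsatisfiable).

Unit clause (NOT n) forces n = False.
Try d = True:
  (NOT d OR n OR NOT w) forces w = False.
  (n OR NOT s OR w) forces s = False.
  clause (n OR s OR w) is falsified — backtrack.
So d = False.
  then (d OR n OR NOT v) forces v = False.
  then (d OR n OR s) forces s = True.
  then (n OR NOT s OR w) forces w = True.
All clauses satisfied.

d=F, s=T, v=F, w=T, n=F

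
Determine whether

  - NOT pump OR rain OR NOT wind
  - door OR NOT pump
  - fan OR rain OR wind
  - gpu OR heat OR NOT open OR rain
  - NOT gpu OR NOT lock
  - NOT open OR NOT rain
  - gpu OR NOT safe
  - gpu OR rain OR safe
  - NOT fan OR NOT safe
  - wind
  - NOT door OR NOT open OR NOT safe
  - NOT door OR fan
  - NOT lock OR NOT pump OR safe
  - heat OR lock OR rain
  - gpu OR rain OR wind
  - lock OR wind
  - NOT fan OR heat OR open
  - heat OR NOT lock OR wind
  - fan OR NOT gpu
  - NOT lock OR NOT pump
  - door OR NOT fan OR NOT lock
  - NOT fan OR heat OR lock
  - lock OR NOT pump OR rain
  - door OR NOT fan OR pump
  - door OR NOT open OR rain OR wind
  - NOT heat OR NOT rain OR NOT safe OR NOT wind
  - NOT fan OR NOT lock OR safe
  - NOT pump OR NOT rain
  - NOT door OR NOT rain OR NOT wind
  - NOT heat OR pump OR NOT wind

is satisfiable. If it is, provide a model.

Unit clause (wind) forces wind = True.
Set lock = False.
Try pump = True:
  (NOT pump OR rain OR NOT wind) forces rain = True.
  clause (NOT pump OR NOT rain) is falsified — backtrack.
So pump = False.
  then (NOT heat OR pump OR NOT wind) forces heat = False.
  then (heat OR lock OR rain) forces rain = True.
  then (NOT fan OR heat OR lock) forces fan = False.
  then (NOT door OR NOT rain OR NOT wind) forces door = False.
  then (NOT open OR NOT rain) forces open = False.
  then (fan OR NOT gpu) forces gpu = False.
  then (gpu OR NOT safe) forces safe = False.
All clauses satisfied.

lock = False; pump = False; door = False; open = False; fan = False; wind = True; safe = False; heat = False; gpu = False; rain = True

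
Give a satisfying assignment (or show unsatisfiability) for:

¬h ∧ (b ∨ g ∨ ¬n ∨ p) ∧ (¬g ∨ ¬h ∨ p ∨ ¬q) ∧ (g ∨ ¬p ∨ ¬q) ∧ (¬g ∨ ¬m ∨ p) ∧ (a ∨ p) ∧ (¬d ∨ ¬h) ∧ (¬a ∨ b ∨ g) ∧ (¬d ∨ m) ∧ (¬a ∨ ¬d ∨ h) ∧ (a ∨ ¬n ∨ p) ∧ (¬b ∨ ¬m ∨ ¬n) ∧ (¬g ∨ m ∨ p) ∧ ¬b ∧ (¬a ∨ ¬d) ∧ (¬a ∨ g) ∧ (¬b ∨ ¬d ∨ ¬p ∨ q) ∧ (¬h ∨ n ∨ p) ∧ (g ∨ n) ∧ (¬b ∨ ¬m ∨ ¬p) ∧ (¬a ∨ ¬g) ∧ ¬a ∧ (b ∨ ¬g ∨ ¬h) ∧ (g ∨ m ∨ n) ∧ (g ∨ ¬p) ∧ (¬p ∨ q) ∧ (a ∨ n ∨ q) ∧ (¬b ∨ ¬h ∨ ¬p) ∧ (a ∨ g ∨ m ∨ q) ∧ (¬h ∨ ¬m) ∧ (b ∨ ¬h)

b = False, q = True, h = False, a = False, d = False, n = False, g = True, p = True, m = False

Unit clause (¬h) forces h = False.
Unit clause (¬b) forces b = False.
Unit clause (¬a) forces a = False.
In (a ∨ p) only p is left, so p = True.
In (g ∨ ¬p) only g is left, so g = True.
In (¬p ∨ q) only q is left, so q = True.
Set d = False.
Set n = False.
Set m = False.
All clauses satisfied.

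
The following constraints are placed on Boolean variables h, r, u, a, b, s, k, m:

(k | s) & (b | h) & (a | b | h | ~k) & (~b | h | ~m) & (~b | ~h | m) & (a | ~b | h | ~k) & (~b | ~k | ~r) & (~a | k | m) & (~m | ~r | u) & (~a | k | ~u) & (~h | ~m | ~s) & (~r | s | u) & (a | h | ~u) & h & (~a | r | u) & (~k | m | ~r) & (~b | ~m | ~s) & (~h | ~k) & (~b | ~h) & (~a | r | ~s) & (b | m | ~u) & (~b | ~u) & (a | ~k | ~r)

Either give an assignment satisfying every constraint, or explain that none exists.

Unit clause (h) forces h = True.
In (~h | ~k) only ~k is left, so k = False.
In (~b | ~h) only ~b is left, so b = False.
In (k | s) only s is left, so s = True.
In (~h | ~m | ~s) only ~m is left, so m = False.
In (b | m | ~u) only ~u is left, so u = False.
In (~a | k | m) only ~a is left, so a = False.
Set r = True.
All clauses satisfied.

h: True; r: True; u: False; a: False; b: False; s: True; k: False; m: False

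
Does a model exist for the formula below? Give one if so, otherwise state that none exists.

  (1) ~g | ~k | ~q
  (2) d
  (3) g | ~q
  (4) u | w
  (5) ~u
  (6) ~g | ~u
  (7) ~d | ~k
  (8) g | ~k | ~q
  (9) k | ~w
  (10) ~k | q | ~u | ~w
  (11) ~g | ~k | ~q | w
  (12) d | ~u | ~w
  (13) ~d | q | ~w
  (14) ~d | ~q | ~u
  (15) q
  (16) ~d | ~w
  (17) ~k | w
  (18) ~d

Case d = True:
  Clause (~d) is falsified — contradiction.
Case d = False:
  Clause (d) is falsified — contradiction.
Both cases fail, so the formula is unsatisfiable.

UNSATISFIABLE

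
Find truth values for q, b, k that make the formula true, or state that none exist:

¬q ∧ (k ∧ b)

q=F, b=T, k=T

  ¬q = True
  k ∧ b = True
Both conjuncts True, so the formula holds.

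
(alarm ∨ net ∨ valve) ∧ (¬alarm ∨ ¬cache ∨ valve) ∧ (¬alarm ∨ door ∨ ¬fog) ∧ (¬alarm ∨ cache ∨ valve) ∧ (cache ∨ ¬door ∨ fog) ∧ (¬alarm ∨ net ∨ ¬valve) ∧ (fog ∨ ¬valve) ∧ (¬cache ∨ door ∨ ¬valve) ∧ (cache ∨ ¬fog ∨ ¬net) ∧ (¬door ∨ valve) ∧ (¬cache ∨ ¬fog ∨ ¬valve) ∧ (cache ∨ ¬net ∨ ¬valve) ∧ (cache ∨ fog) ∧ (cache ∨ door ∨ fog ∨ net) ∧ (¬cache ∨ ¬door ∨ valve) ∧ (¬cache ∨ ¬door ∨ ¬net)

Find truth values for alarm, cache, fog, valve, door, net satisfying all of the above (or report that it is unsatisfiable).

alarm = False; cache = True; fog = False; valve = False; door = False; net = True

Set alarm = False.
Set cache = True.
Set fog = False.
  then (fog ∨ ¬valve) forces valve = False.
  then (¬door ∨ valve) forces door = False.
  then (alarm ∨ net ∨ valve) forces net = True.
All clauses satisfied.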